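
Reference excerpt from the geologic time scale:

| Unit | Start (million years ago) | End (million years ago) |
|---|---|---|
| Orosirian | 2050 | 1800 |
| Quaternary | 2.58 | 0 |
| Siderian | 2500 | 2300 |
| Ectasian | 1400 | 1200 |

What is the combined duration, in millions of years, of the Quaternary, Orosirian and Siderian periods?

452.58 million years

Each duration: Quaternary = 2.58; Orosirian = 250; Siderian = 200.
Sum: 2.58 + 250 + 200 = 452.58 Myr.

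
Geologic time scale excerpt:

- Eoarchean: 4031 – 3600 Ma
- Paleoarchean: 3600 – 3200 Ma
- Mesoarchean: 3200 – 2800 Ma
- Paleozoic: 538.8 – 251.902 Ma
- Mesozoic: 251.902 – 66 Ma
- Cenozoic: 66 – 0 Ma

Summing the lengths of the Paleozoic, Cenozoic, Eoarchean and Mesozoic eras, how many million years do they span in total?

Duration is start − end for each: (538.8 − 251.902) + (66 − 0) + (4031 − 3600) + (251.902 − 66).
That is 286.898 + 66 + 431 + 185.902, which totals 969.8 million years.

969.8 million years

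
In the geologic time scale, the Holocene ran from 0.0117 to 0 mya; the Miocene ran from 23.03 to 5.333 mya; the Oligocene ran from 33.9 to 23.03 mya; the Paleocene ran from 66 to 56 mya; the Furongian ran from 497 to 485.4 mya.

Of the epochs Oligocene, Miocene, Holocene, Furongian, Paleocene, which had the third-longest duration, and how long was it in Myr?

Durations: Oligocene 10.87; Miocene 17.697; Holocene 0.0117; Furongian 11.6; Paleocene 10 Myr.
Sorted longest-first: Miocene (17.697), Furongian (11.6), Oligocene (10.87), Paleocene (10), Holocene (0.0117).
The third longest is Oligocene at 10.87 Myr.

Oligocene, 10.87 million years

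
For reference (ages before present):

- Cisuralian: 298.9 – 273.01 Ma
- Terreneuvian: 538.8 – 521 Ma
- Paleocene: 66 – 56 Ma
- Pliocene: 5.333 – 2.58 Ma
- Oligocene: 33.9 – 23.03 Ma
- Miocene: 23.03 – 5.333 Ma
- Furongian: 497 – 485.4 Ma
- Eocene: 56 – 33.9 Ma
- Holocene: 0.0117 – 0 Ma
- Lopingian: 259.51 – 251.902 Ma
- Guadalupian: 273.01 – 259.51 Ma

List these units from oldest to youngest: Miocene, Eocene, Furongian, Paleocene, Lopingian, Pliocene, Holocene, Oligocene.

Read off each span (Ma): Miocene 23.03–5.333; Eocene 56–33.9; Furongian 497–485.4; Paleocene 66–56; Lopingian 259.51–251.902; Pliocene 5.333–2.58; Holocene 0.0117–0; Oligocene 33.9–23.03.
Larger Ma is older, so oldest→youngest is Furongian, Lopingian, Paleocene, Eocene, Oligocene, Miocene, Pliocene, Holocene.

Furongian → Lopingian → Paleocene → Eocene → Oligocene → Miocene → Pliocene → Holocene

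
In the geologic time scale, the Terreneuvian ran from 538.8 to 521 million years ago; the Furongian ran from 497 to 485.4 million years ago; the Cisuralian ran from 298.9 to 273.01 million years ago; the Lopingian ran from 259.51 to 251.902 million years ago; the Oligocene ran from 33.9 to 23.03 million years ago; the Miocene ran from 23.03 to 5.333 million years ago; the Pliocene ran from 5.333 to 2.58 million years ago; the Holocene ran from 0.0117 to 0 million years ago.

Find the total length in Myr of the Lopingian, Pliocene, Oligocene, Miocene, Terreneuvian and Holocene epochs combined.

Each duration: Lopingian = 7.608; Pliocene = 2.753; Oligocene = 10.87; Miocene = 17.697; Terreneuvian = 17.8; Holocene = 0.0117.
Sum: 7.608 + 2.753 + 10.87 + 17.697 + 17.8 + 0.0117 = 56.7397 Myr.

56.7397 million years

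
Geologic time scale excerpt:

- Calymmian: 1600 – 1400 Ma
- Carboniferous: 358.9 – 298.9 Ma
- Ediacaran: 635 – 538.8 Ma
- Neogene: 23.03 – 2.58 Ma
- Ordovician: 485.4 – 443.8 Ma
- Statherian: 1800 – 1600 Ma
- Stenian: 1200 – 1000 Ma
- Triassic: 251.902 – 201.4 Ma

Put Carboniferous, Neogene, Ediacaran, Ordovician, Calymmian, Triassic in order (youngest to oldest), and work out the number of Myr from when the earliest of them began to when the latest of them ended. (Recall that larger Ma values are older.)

Neogene → Triassic → Carboniferous → Ordovician → Ediacaran → Calymmian; total span 1597.42 Myr

Start ages (Ma): Calymmian 1600, Ediacaran 635, Ordovician 485.4, Carboniferous 358.9, Triassic 251.902, Neogene 23.03.
Ordered youngest to oldest: Neogene, Triassic, Carboniferous, Ordovician, Ediacaran, Calymmian.
Span = 1600 − 2.58 = 1597.42 Myr.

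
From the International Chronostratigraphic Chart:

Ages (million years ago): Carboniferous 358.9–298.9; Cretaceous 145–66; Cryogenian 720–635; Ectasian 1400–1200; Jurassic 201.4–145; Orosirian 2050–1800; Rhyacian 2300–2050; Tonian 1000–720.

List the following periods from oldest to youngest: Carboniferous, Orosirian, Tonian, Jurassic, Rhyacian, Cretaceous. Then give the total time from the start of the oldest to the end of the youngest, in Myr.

Start ages (Ma): Rhyacian 2300, Orosirian 2050, Tonian 1000, Carboniferous 358.9, Jurassic 201.4, Cretaceous 145.
Ordered oldest to youngest: Rhyacian, Orosirian, Tonian, Carboniferous, Jurassic, Cretaceous.
Span = 2300 − 66 = 2234 Myr.

Rhyacian → Orosirian → Tonian → Carboniferous → Jurassic → Cretaceous; total span 2234 Myr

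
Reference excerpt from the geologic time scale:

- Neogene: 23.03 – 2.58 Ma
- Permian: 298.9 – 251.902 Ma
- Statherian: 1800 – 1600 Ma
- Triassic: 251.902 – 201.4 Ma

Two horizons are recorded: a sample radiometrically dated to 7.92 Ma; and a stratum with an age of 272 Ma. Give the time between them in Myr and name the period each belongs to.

Elapsed time: 272 − 7.92 = 264.08 Myr.
7.92 Ma lies within 23.03–2.58 Ma: Neogene.
272 Ma lies within 298.9–251.902 Ma: Permian.

264.08 million years apart; the first in the Neogene, the second in the Permian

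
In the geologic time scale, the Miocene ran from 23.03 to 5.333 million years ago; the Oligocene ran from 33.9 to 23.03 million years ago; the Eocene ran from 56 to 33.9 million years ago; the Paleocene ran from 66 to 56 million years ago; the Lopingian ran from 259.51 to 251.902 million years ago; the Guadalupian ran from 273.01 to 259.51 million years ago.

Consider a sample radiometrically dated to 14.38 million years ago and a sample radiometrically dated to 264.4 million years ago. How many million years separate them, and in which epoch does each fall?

Elapsed time: 264.4 − 14.38 = 250.02 Myr.
14.38 Ma lies within 23.03–5.333 Ma: Miocene.
264.4 Ma lies within 273.01–259.51 Ma: Guadalupian.

250.02 million years apart; the first in the Miocene, the second in the Guadalupian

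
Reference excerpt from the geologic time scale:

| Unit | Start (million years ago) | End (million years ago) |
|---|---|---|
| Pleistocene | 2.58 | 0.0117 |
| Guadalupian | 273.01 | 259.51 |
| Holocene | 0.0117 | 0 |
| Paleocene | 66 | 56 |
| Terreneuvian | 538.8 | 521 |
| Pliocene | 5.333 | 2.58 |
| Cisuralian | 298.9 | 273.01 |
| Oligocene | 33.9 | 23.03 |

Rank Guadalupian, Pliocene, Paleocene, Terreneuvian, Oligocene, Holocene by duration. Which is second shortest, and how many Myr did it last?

Start − end for each: Guadalupian 273.01 − 259.51 = 13.5; Pliocene 5.333 − 2.58 = 2.753; Paleocene 66 − 56 = 10; Terreneuvian 538.8 − 521 = 17.8; Oligocene 33.9 − 23.03 = 10.87; Holocene 0.0117 − 0 = 0.0117.
Ranking these from shortest: Holocene < Pliocene < Paleocene < Oligocene < Guadalupian < Terreneuvian.
Position 2 in that ranking is Pliocene, which lasted 2.753 Myr.

Pliocene, 2.753 million years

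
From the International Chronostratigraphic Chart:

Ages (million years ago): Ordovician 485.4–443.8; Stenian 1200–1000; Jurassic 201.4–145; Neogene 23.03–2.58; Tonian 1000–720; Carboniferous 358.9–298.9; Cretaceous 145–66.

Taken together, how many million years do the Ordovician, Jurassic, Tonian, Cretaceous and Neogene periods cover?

Each duration: Ordovician = 41.6; Jurassic = 56.4; Tonian = 280; Cretaceous = 79; Neogene = 20.45.
Sum: 41.6 + 56.4 + 280 + 79 + 20.45 = 477.45 Myr.

477.45 million years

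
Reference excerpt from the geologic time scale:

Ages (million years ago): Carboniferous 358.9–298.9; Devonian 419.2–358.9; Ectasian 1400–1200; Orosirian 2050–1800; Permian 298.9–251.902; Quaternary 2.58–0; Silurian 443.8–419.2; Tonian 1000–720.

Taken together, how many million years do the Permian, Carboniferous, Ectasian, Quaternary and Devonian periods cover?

369.878 million years

Each duration: Permian = 46.998; Carboniferous = 60; Ectasian = 200; Quaternary = 2.58; Devonian = 60.3.
Sum: 46.998 + 60 + 200 + 2.58 + 60.3 = 369.878 Myr.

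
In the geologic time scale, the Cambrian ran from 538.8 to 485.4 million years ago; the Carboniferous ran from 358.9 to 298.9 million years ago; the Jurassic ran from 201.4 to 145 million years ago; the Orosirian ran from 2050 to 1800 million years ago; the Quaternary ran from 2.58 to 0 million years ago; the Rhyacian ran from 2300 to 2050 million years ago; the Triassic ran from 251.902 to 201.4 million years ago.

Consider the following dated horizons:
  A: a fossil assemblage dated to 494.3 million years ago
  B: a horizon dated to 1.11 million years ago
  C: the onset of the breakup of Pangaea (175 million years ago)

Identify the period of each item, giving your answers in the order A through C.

Match each age against the start–end ranges in the excerpt: A = 494.3 Ma → Cambrian (538.8–485.4); B = 1.11 Ma → Quaternary (2.58–0); C = 175 Ma → Jurassic (201.4–145).

A — Cambrian; B — Quaternary; C — Jurassic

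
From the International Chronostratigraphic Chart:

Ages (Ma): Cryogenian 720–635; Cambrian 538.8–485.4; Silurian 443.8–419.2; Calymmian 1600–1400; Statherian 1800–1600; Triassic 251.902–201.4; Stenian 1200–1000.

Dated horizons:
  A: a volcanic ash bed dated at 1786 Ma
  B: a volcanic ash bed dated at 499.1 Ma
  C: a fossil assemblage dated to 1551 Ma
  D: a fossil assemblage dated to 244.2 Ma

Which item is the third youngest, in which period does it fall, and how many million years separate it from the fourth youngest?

C, in the Calymmian; 235 million years to A

Smaller Ma means younger, so youngest first: D 244.2 < B 499.1 < C 1551 < A 1786.
Counting 3 along gives C (1551 Ma); the excerpt puts that inside the Calymmian, 1600–1400 Ma.
Next in line is A (1786 Ma), and 1786 − 1551 = 235 Myr.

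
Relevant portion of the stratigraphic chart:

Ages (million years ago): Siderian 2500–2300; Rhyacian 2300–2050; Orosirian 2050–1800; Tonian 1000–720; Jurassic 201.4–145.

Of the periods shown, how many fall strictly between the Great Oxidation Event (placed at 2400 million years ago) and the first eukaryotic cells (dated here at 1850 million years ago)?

2400 Ma sits inside the Siderian (2500–2300) and 1850 Ma inside the Orosirian (2050–1800); neither of those is wholly between the two dates.
The listed periods lying completely between them are Rhyacian — 1 in all.

1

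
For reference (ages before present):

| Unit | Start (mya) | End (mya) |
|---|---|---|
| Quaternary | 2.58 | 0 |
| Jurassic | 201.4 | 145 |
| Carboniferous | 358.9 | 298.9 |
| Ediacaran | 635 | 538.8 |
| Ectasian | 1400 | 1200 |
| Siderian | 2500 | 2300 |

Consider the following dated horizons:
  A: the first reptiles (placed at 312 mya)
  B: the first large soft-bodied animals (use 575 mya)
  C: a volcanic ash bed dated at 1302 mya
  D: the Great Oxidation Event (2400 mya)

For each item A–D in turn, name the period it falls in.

Match each age against the start–end ranges in the excerpt: A = 312 Ma → Carboniferous (358.9–298.9); B = 575 Ma → Ediacaran (635–538.8); C = 1302 Ma → Ectasian (1400–1200); D = 2400 Ma → Siderian (2500–2300).

A — Carboniferous; B — Ediacaran; C — Ectasian; D — Siderian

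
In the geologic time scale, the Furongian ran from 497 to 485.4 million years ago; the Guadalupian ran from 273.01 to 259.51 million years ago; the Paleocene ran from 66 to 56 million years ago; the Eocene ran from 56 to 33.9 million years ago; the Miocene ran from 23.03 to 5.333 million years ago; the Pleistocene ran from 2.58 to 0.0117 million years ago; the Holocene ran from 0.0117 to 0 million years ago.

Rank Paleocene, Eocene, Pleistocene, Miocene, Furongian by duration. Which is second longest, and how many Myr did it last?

Durations: Paleocene 10; Eocene 22.1; Pleistocene 2.5683; Miocene 17.697; Furongian 11.6 Myr.
Sorted longest-first: Eocene (22.1), Miocene (17.697), Furongian (11.6), Paleocene (10), Pleistocene (2.5683).
The second longest is Miocene at 17.697 Myr.

Miocene, 17.697 million years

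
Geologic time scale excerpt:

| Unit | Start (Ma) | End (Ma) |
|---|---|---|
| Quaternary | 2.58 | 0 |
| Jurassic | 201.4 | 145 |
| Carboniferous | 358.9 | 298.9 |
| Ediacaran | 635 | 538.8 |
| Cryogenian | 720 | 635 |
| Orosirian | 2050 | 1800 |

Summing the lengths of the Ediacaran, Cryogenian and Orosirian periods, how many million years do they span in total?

Duration is start − end for each: (635 − 538.8) + (720 − 635) + (2050 − 1800).
That is 96.2 + 85 + 250, which totals 431.2 million years.

431.2 million years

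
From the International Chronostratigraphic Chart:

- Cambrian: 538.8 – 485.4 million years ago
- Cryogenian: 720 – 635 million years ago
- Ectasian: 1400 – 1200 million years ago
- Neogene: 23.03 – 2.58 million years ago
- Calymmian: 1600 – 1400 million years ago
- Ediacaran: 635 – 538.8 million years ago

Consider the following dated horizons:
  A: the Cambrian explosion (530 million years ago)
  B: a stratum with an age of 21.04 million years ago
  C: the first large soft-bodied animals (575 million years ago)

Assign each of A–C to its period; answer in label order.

A — Cambrian; B — Neogene; C — Ediacaran

A: 530 Ma lies in 538.8–485.4 Ma, so Cambrian.
B: 21.04 Ma lies in 23.03–2.58 Ma, so Neogene.
C: 575 Ma lies in 635–538.8 Ma, so Ediacaran.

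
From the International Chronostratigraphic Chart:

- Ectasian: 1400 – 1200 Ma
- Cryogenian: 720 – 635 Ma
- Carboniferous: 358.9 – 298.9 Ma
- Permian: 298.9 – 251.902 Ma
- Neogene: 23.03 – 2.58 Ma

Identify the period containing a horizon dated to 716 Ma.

716 Ma lies between 720 and 635 Ma, so it falls in the Cryogenian.

Cryogenian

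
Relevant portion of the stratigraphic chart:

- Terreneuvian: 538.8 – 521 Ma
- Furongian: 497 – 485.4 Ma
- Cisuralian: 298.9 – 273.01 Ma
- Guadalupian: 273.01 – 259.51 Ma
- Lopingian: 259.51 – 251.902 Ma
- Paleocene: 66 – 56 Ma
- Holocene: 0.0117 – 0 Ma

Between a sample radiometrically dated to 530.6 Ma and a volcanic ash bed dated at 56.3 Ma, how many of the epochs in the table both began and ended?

The older date is 530.6 Ma and the younger is 56.3 Ma.
Epochs with start < 530.6 and end > 56.3 Ma: Furongian (497–485.4), Cisuralian (298.9–273.01), Guadalupian (273.01–259.51), Lopingian (259.51–251.902).
That is 4 complete epochs.

4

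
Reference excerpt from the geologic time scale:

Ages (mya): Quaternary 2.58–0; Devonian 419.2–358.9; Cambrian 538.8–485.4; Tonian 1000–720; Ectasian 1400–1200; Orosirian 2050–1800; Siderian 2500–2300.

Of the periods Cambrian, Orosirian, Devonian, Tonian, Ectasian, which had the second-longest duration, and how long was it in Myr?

Durations: Cambrian 53.4; Orosirian 250; Devonian 60.3; Tonian 280; Ectasian 200 Myr.
Sorted longest-first: Tonian (280), Orosirian (250), Ectasian (200), Devonian (60.3), Cambrian (53.4).
The second longest is Orosirian at 250 Myr.

Orosirian, 250 million years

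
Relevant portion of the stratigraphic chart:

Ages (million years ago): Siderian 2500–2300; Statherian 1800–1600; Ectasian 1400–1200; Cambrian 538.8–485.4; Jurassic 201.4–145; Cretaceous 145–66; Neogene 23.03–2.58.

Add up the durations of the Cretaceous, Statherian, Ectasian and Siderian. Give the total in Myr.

679 million years

Each duration: Cretaceous = 79; Statherian = 200; Ectasian = 200; Siderian = 200.
Sum: 79 + 200 + 200 + 200 = 679 Myr.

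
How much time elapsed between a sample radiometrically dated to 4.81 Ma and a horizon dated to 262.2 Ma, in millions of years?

257.39 million years

262.2 − 4.81 = 257.39 million years.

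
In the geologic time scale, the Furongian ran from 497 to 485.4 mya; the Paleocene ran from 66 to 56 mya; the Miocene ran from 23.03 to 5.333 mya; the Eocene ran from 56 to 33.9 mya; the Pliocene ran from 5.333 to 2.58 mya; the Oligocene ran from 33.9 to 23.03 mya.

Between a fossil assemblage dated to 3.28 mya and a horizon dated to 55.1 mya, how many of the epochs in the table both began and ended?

2

55.1 Ma sits inside the Eocene (56–33.9) and 3.28 Ma inside the Pliocene (5.333–2.58); neither of those is wholly between the two dates.
The listed epochs lying completely between them are Oligocene, Miocene — 2 in all.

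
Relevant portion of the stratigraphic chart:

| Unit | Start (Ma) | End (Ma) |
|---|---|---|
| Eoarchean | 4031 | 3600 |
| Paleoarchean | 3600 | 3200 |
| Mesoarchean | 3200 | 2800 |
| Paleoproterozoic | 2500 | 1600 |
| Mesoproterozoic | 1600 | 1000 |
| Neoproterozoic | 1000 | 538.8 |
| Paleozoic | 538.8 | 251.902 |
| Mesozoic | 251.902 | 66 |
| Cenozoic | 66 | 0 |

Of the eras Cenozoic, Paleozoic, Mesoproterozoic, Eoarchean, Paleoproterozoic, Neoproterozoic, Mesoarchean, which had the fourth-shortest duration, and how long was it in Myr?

Durations: Cenozoic 66; Paleozoic 286.898; Mesoproterozoic 600; Eoarchean 431; Paleoproterozoic 900; Neoproterozoic 461.2; Mesoarchean 400 Myr.
Sorted shortest-first: Cenozoic (66), Paleozoic (286.898), Mesoarchean (400), Eoarchean (431), Neoproterozoic (461.2), Mesoproterozoic (600), Paleoproterozoic (900).
The fourth shortest is Eoarchean at 431 Myr.

Eoarchean, 431 million years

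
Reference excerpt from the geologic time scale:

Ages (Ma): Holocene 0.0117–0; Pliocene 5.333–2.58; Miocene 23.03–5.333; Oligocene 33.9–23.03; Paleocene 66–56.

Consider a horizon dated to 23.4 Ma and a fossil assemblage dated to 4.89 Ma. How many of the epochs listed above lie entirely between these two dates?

The older date is 23.4 Ma and the younger is 4.89 Ma.
Epochs with start < 23.4 and end > 4.89 Ma: Miocene (23.03–5.333).
That is 1 complete epoch.

1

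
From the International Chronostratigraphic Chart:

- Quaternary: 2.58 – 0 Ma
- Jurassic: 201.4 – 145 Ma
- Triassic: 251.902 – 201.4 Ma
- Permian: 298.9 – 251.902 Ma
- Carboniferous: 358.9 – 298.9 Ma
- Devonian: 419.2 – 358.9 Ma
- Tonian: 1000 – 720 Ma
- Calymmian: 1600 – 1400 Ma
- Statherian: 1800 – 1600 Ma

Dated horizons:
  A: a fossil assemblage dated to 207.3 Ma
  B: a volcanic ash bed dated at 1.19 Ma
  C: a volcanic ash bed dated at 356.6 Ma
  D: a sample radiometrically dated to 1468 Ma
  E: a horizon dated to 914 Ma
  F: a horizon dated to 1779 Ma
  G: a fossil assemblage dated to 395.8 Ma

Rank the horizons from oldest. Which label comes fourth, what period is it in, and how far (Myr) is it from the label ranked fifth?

Larger Ma means older, so oldest first: F 1779 > D 1468 > E 914 > G 395.8 > C 356.6 > A 207.3 > B 1.19.
Counting 4 along gives G (395.8 Ma); the excerpt puts that inside the Devonian, 419.2–358.9 Ma.
Next in line is C (356.6 Ma), and 395.8 − 356.6 = 39.2 Myr.

G, in the Devonian; 39.2 million years to C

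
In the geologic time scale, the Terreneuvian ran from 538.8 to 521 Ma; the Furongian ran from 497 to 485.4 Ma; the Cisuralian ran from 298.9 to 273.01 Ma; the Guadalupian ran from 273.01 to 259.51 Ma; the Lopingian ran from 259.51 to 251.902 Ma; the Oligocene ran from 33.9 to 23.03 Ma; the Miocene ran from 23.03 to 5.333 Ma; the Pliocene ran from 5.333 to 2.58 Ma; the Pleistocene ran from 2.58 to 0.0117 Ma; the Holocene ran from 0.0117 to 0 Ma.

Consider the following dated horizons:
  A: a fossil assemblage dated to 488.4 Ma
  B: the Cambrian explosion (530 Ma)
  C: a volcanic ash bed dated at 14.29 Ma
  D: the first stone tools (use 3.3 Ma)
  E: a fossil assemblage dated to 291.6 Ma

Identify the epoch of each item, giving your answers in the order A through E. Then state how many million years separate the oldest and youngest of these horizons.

A: 488.4 Ma lies in 497–485.4 Ma, so Furongian.
B: 530 Ma lies in 538.8–521 Ma, so Terreneuvian.
C: 14.29 Ma lies in 23.03–5.333 Ma, so Miocene.
D: 3.3 Ma lies in 5.333–2.58 Ma, so Pliocene.
E: 291.6 Ma lies in 298.9–273.01 Ma, so Cisuralian.
Oldest = 530 Ma, youngest = 3.3 Ma → span 526.7 Myr.

A — Furongian; B — Terreneuvian; C — Miocene; D — Pliocene; E — Cisuralian; span 526.7 million years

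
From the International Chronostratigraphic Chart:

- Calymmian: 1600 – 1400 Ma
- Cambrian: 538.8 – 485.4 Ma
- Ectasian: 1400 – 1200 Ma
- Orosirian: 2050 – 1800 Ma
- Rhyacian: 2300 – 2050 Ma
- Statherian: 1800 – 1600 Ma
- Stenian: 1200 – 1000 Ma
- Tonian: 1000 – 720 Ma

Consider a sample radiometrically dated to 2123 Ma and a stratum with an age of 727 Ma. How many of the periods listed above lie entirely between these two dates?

5

2123 Ma sits inside the Rhyacian (2300–2050) and 727 Ma inside the Tonian (1000–720); neither of those is wholly between the two dates.
The listed periods lying completely between them are Orosirian, Statherian, Calymmian, Ectasian, Stenian — 5 in all.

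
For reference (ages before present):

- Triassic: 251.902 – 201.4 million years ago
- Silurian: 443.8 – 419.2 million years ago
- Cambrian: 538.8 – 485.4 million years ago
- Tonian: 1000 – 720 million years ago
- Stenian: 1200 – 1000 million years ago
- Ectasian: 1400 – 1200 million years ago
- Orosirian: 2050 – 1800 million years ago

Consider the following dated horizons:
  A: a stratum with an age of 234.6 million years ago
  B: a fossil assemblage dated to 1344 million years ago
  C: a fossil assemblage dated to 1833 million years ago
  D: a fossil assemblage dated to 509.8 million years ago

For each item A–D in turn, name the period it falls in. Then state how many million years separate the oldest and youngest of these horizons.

A — Triassic; B — Ectasian; C — Orosirian; D — Cambrian; span 1598.4 million years

Match each age against the start–end ranges in the excerpt: A = 234.6 Ma → Triassic (251.902–201.4); B = 1344 Ma → Ectasian (1400–1200); C = 1833 Ma → Orosirian (2050–1800); D = 509.8 Ma → Cambrian (538.8–485.4).
The largest age is 1833 Ma and the smallest is 234.6 Ma; their difference is 1598.4 Myr.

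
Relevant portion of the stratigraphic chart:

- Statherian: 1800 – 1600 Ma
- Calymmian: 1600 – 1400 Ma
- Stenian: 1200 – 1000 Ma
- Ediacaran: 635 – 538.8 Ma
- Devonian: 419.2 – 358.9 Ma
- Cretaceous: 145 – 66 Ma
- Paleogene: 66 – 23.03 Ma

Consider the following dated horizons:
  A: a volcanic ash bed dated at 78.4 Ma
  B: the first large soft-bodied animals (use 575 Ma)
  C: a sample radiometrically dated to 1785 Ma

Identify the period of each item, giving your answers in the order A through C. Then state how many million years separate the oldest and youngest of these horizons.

Match each age against the start–end ranges in the excerpt: A = 78.4 Ma → Cretaceous (145–66); B = 575 Ma → Ediacaran (635–538.8); C = 1785 Ma → Statherian (1800–1600).
The largest age is 1785 Ma and the smallest is 78.4 Ma; their difference is 1706.6 Myr.

A — Cretaceous; B — Ediacaran; C — Statherian; span 1706.6 million years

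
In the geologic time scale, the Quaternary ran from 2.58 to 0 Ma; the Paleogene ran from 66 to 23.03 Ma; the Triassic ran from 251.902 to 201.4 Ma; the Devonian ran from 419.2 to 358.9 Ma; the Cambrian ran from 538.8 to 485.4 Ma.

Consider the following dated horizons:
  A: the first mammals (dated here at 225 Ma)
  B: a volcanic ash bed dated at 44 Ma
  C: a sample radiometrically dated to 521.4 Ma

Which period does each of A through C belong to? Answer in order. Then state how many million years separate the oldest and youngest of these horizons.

A — Triassic; B — Paleogene; C — Cambrian; span 477.4 million years

Match each age against the start–end ranges in the excerpt: A = 225 Ma → Triassic (251.902–201.4); B = 44 Ma → Paleogene (66–23.03); C = 521.4 Ma → Cambrian (538.8–485.4).
The largest age is 521.4 Ma and the smallest is 44 Ma; their difference is 477.4 Myr.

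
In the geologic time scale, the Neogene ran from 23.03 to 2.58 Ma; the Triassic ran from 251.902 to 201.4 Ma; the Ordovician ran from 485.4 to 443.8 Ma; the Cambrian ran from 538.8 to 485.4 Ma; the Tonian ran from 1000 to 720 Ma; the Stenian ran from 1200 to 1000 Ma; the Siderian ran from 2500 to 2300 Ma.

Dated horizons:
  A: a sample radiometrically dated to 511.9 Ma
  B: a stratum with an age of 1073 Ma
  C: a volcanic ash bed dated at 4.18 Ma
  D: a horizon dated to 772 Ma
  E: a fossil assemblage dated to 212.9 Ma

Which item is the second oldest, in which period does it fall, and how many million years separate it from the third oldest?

D, in the Tonian; 260.1 million years to A

Larger Ma means older, so oldest first: B 1073 > D 772 > A 511.9 > E 212.9 > C 4.18.
Counting 2 along gives D (772 Ma); the excerpt puts that inside the Tonian, 1000–720 Ma.
Next in line is A (511.9 Ma), and 772 − 511.9 = 260.1 Myr.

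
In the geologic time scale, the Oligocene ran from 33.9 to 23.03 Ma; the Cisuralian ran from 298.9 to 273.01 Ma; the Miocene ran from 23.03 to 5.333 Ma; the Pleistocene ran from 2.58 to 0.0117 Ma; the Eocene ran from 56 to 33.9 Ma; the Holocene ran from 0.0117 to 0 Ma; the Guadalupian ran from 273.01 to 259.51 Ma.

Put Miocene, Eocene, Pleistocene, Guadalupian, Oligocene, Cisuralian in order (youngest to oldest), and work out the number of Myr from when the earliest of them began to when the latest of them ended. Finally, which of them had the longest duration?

Pleistocene, Miocene, Oligocene, Eocene, Guadalupian, Cisuralian; total span 298.8883 Myr; longest is Cisuralian

Start ages (Ma): Cisuralian 298.9, Guadalupian 273.01, Eocene 56, Oligocene 33.9, Miocene 23.03, Pleistocene 2.58.
Ordered youngest to oldest: Pleistocene, Miocene, Oligocene, Eocene, Guadalupian, Cisuralian.
Span = 298.9 − 0.0117 = 298.8883 Myr.
Durations: Guadalupian 13.5, Oligocene 10.87, Cisuralian 25.89, Miocene 17.697, Pleistocene 2.5683, Eocene 22.1 → longest is Cisuralian (25.89 Myr).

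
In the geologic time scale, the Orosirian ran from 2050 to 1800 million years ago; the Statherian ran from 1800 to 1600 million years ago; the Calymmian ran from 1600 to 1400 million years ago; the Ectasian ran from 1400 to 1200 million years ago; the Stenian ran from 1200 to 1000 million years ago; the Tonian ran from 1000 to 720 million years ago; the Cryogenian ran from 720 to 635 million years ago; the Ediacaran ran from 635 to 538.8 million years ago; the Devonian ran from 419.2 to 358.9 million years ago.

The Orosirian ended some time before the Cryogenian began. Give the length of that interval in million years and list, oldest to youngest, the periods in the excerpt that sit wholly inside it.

End of Orosirian = 1800 Ma; start of Cryogenian = 720 Ma.
Gap = 1800 − 720 = 1080 Myr.
Periods wholly inside 1800–720 Ma: Statherian (1800–1600), Calymmian (1600–1400), Ectasian (1400–1200), Stenian (1200–1000), Tonian (1000–720).

1080 million years; Statherian, Calymmian, Ectasian, Stenian, Tonian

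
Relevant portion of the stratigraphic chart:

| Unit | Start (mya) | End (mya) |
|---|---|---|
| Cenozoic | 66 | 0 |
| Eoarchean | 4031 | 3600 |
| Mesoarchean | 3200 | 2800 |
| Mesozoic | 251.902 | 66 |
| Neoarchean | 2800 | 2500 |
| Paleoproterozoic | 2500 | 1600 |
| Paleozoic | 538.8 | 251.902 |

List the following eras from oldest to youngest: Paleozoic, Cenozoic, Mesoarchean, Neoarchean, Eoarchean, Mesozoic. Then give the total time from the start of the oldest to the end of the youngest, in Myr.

From the excerpt: Paleozoic 538.8–251.902; Cenozoic 66–0; Mesoarchean 3200–2800; Neoarchean 2800–2500; Eoarchean 4031–3600; Mesozoic 251.902–66 (Ma).
Larger Ma is earlier, so the oldest is Eoarchean and the youngest is Cenozoic; oldest to youngest: Eoarchean, Mesoarchean, Neoarchean, Paleozoic, Mesozoic, Cenozoic.
Oldest start 4031 minus youngest end 0 gives 4031 Myr overall.

Eoarchean, Mesoarchean, Neoarchean, Paleozoic, Mesozoic, Cenozoic; total span 4031 Myr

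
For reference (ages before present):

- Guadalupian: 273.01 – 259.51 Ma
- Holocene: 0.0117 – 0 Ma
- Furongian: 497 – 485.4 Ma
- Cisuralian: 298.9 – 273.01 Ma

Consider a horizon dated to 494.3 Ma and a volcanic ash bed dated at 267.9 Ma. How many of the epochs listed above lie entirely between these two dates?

1

494.3 Ma sits inside the Furongian (497–485.4) and 267.9 Ma inside the Guadalupian (273.01–259.51); neither of those is wholly between the two dates.
The listed epochs lying completely between them are Cisuralian — 1 in all.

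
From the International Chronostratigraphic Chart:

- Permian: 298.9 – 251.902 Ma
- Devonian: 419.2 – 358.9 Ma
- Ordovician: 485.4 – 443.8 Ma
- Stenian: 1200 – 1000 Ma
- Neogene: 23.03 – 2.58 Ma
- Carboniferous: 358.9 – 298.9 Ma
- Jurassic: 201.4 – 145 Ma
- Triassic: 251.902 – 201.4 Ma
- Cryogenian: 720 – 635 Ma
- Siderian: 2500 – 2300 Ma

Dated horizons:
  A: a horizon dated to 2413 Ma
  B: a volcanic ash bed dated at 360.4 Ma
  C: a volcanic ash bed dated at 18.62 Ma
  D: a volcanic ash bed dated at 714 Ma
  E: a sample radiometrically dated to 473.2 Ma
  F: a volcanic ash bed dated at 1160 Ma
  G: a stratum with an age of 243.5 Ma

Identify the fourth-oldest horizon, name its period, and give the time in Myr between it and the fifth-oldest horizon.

Larger Ma means older, so oldest first: A 2413 > F 1160 > D 714 > E 473.2 > B 360.4 > G 243.5 > C 18.62.
Counting 4 along gives E (473.2 Ma); the excerpt puts that inside the Ordovician, 485.4–443.8 Ma.
Next in line is B (360.4 Ma), and 473.2 − 360.4 = 112.8 Myr.

E, in the Ordovician; 112.8 million years to B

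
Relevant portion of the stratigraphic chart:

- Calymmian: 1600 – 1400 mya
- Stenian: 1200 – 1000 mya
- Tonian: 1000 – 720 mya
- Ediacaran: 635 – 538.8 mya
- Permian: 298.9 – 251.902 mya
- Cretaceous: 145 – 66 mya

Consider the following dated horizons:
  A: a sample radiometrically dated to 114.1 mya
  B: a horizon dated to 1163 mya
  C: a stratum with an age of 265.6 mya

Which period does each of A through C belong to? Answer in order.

A — Cretaceous; B — Stenian; C — Permian

Match each age against the start–end ranges in the excerpt: A = 114.1 Ma → Cretaceous (145–66); B = 1163 Ma → Stenian (1200–1000); C = 265.6 Ma → Permian (298.9–251.902).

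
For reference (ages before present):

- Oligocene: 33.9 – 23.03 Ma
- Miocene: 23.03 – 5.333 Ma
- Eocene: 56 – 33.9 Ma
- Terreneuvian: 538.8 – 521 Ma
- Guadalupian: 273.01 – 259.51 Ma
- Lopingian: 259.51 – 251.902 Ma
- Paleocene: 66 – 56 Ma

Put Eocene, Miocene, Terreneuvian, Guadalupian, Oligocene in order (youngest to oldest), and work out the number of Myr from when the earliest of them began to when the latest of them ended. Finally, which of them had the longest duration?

Miocene, Oligocene, Eocene, Guadalupian, Terreneuvian; total span 533.467 Myr; longest is Eocene

Start ages (Ma): Terreneuvian 538.8, Guadalupian 273.01, Eocene 56, Oligocene 33.9, Miocene 23.03.
Ordered youngest to oldest: Miocene, Oligocene, Eocene, Guadalupian, Terreneuvian.
Span = 538.8 − 5.333 = 533.467 Myr.
Durations: Terreneuvian 17.8, Oligocene 10.87, Miocene 17.697, Guadalupian 13.5, Eocene 22.1 → longest is Eocene (22.1 Myr).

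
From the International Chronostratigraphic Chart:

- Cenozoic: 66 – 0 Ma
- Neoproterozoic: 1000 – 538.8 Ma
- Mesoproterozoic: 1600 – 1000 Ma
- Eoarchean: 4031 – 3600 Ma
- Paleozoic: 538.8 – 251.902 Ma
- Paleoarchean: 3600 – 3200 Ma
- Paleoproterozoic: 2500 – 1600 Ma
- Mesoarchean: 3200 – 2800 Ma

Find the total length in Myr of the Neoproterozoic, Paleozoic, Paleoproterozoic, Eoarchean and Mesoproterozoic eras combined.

2679.098 million years

Each duration: Neoproterozoic = 461.2; Paleozoic = 286.898; Paleoproterozoic = 900; Eoarchean = 431; Mesoproterozoic = 600.
Sum: 461.2 + 286.898 + 900 + 431 + 600 = 2679.098 Myr.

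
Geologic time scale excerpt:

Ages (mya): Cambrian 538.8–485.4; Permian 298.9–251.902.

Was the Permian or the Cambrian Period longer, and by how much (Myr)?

Cambrian, by 6.402 million years

Permian: 298.9 − 251.902 = 46.998 Myr.
Cambrian: 538.8 − 485.4 = 53.4 Myr.
Difference: 53.4 − 46.998 = 6.402 Myr, so the Cambrian was longer.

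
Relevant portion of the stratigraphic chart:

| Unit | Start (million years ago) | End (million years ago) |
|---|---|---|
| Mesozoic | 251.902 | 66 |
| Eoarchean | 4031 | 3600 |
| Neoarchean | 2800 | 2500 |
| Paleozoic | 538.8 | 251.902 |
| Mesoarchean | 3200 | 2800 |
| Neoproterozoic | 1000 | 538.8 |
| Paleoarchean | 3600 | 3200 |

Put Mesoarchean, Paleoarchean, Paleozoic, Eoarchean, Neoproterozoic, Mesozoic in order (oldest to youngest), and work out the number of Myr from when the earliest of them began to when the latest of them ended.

From the excerpt: Mesoarchean 3200–2800; Paleoarchean 3600–3200; Paleozoic 538.8–251.902; Eoarchean 4031–3600; Neoproterozoic 1000–538.8; Mesozoic 251.902–66 (Ma).
Larger Ma is earlier, so the oldest is Eoarchean and the youngest is Mesozoic; oldest to youngest: Eoarchean, Paleoarchean, Mesoarchean, Neoproterozoic, Paleozoic, Mesozoic.
Oldest start 4031 minus youngest end 66 gives 3965 Myr overall.

Eoarchean, Paleoarchean, Mesoarchean, Neoproterozoic, Paleozoic, Mesozoic; total span 3965 Myr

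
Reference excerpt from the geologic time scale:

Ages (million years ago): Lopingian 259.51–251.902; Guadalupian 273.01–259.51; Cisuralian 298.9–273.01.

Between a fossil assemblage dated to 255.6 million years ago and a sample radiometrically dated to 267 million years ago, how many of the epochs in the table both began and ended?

0

The older date is 267 Ma and the younger is 255.6 Ma.
No epoch both begins after 267 Ma and ends before 255.6 Ma, so the count is 0.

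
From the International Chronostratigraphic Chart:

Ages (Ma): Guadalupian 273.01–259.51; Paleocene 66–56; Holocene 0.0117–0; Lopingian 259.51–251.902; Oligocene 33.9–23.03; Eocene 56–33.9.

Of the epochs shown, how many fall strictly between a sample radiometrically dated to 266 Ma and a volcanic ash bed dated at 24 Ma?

266 Ma sits inside the Guadalupian (273.01–259.51) and 24 Ma inside the Oligocene (33.9–23.03); neither of those is wholly between the two dates.
The listed epochs lying completely between them are Lopingian, Paleocene, Eocene — 3 in all.

3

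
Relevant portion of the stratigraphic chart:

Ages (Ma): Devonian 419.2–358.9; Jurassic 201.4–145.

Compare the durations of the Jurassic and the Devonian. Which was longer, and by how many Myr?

Jurassic: 201.4 − 145 = 56.4 Myr.
Devonian: 419.2 − 358.9 = 60.3 Myr.
Difference: 60.3 − 56.4 = 3.9 Myr, so the Devonian was longer.

Devonian, by 3.9 million years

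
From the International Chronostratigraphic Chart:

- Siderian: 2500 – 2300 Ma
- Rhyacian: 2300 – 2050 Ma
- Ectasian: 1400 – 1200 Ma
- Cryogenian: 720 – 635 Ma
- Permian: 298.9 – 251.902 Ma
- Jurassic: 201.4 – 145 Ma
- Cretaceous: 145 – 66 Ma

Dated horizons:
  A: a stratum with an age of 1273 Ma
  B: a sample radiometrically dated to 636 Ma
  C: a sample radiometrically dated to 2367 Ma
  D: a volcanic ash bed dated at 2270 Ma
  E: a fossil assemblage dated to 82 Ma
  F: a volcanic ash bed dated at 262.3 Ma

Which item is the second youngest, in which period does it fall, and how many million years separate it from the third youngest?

F, in the Permian; 373.7 million years to B

Smaller Ma means younger, so youngest first: E 82 < F 262.3 < B 636 < A 1273 < D 2270 < C 2367.
Counting 2 along gives F (262.3 Ma); the excerpt puts that inside the Permian, 298.9–251.902 Ma.
Next in line is B (636 Ma), and 636 − 262.3 = 373.7 Myr.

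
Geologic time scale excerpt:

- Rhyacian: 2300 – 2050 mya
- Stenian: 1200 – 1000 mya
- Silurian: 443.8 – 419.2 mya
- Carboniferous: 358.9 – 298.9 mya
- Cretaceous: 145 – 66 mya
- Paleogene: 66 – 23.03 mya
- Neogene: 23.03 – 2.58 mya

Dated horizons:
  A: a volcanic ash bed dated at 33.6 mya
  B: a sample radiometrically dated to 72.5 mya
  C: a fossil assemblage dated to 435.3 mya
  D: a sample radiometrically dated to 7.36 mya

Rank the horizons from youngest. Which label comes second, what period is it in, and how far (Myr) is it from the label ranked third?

Smaller Ma means younger, so youngest first: D 7.36 < A 33.6 < B 72.5 < C 435.3.
Counting 2 along gives A (33.6 Ma); the excerpt puts that inside the Paleogene, 66–23.03 Ma.
Next in line is B (72.5 Ma), and 72.5 − 33.6 = 38.9 Myr.

A, in the Paleogene; 38.9 million years to B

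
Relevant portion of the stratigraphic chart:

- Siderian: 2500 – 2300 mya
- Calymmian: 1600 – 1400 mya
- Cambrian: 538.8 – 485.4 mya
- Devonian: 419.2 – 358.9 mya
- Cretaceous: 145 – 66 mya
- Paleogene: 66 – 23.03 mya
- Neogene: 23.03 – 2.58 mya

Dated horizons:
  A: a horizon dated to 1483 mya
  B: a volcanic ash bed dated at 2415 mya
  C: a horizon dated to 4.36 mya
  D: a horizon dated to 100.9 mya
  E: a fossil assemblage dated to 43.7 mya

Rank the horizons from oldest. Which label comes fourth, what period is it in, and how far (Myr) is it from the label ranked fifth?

E, in the Paleogene; 39.34 million years to C

Sorted oldest-first by Ma: B (2415), A (1483), D (100.9), E (43.7), C (4.36).
The fourth oldest is E at 43.7 Ma, which lies in 66–23.03 Ma: the Paleogene.
The fifth oldest is C at 4.36 Ma; separation = |43.7 − 4.36| = 39.34 Myr.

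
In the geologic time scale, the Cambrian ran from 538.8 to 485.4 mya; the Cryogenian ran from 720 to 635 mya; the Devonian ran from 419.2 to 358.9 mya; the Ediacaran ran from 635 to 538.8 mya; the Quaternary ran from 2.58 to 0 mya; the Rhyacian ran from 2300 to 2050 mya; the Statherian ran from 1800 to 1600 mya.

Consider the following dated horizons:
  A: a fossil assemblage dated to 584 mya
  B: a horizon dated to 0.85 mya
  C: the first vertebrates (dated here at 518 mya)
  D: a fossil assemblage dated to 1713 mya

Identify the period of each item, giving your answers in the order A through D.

Match each age against the start–end ranges in the excerpt: A = 584 Ma → Ediacaran (635–538.8); B = 0.85 Ma → Quaternary (2.58–0); C = 518 Ma → Cambrian (538.8–485.4); D = 1713 Ma → Statherian (1800–1600).

A — Ediacaran; B — Quaternary; C — Cambrian; D — Statherian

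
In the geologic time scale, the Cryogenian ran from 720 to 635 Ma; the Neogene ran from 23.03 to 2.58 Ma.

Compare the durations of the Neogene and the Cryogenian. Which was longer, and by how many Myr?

Neogene: 23.03 − 2.58 = 20.45 Myr.
Cryogenian: 720 − 635 = 85 Myr.
Difference: 85 − 20.45 = 64.55 Myr, so the Cryogenian was longer.

Cryogenian, by 64.55 million years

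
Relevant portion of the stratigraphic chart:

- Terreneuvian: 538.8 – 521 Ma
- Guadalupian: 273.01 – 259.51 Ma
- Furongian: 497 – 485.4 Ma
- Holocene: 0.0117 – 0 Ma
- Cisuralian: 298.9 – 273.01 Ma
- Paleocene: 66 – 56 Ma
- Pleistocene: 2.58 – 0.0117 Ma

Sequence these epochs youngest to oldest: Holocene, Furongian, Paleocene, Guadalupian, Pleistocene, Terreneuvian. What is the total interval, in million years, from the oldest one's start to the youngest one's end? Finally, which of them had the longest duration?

Holocene, Pleistocene, Paleocene, Guadalupian, Furongian, Terreneuvian; total span 538.8 Myr; longest is Terreneuvian

Start ages (Ma): Terreneuvian 538.8, Furongian 497, Guadalupian 273.01, Paleocene 66, Pleistocene 2.58, Holocene 0.0117.
Ordered youngest to oldest: Holocene, Pleistocene, Paleocene, Guadalupian, Furongian, Terreneuvian.
Span = 538.8 − 0 = 538.8 Myr.
Durations: Holocene 0.0117, Terreneuvian 17.8, Pleistocene 2.5683, Guadalupian 13.5, Paleocene 10, Furongian 11.6 → longest is Terreneuvian (17.8 Myr).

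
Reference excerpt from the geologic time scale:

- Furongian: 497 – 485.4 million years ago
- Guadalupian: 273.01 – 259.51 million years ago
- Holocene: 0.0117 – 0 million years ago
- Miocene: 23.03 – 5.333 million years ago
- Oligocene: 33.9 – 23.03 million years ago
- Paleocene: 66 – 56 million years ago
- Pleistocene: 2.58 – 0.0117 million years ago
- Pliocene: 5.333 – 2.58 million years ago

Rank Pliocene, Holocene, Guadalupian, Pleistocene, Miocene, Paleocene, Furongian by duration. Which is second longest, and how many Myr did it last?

Durations: Pliocene 2.753; Holocene 0.0117; Guadalupian 13.5; Pleistocene 2.5683; Miocene 17.697; Paleocene 10; Furongian 11.6 Myr.
Sorted longest-first: Miocene (17.697), Guadalupian (13.5), Furongian (11.6), Paleocene (10), Pliocene (2.753), Pleistocene (2.5683), Holocene (0.0117).
The second longest is Guadalupian at 13.5 Myr.

Guadalupian, 13.5 million years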